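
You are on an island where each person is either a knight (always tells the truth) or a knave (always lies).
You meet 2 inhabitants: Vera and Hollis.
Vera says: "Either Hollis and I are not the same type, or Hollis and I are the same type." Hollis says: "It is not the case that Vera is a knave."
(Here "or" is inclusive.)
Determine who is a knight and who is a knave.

Knights: Vera and Hollis. Knaves: none.

Suppose Vera is a knave. Then Vera's statement "either Hollis and I are not the same type, or Hollis and I are the same type" would have to be false. Checking the 2 ways to assign the others, none is consistent with every speaker.
(For instance, with Hollis=knight, Vera's claim "either Hollis and I are not the same type, or Hollis and I are the same type" comes out true where it would need to be false.)
So Vera must be a knight, making "either Hollis and I are not the same type, or Hollis and I are the same type" true. Taking Vera=knight, Hollis=knight, each remaining statement checks out:
  Hollis (knight): "it is not the case that Vera is a knave" — true. ✓
This is the unique consistent assignment.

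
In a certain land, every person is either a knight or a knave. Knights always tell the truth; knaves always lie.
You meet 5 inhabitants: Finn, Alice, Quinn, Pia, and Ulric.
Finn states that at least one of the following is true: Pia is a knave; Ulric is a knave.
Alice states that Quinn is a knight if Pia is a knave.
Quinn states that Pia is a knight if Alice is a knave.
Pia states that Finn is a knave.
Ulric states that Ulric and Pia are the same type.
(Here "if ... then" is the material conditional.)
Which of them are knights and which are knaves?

Finn is a knave, Alice is a knight, Quinn is a knight, Pia is a knight, and Ulric is a knight.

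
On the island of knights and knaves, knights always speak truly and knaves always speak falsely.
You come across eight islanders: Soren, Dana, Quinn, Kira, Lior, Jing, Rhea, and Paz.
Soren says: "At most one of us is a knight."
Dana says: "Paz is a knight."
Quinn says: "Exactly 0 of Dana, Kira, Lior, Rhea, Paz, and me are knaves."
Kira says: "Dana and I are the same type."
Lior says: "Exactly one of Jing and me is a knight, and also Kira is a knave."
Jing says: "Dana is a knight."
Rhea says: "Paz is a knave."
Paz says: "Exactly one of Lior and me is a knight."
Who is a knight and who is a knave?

Knights: Dana, Kira, Jing, and Paz. Knaves: Soren, Quinn, Lior, and Rhea.

Soren (knave): "at most one of us is a knight" — false. ✓
Dana is a knight, so "Paz is a knight" must be True — and it is.
As a knave, Quinn's statement "exactly 0 of Dana, Kira, Lior, Rhea, Paz, and me are knaves" should be false; it is.
Kira is a knight, so "Dana and I are the same type" must be True — and it is.
Lior is a knave, so "exactly one of Jing and me is a knight, and also Kira is a knave" must be false — and it is.
Jing (knight): "Dana is a knight" — True. ✓
Rhea (knave): "Paz is a knave" — false. ✓
As a knight, Paz's statement "exactly one of Lior and me is a knight" should be True; it is.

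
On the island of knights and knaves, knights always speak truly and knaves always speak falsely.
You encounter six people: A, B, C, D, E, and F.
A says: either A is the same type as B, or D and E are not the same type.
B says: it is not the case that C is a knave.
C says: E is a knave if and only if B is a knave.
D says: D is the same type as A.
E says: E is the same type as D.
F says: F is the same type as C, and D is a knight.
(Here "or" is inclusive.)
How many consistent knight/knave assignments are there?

2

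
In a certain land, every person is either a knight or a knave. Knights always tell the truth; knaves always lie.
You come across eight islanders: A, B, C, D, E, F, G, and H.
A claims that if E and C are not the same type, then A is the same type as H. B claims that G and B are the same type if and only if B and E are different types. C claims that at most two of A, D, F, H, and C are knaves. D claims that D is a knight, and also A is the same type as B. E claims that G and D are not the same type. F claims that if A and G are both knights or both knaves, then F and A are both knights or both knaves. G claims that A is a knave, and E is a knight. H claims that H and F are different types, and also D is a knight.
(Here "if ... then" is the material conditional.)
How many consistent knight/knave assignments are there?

1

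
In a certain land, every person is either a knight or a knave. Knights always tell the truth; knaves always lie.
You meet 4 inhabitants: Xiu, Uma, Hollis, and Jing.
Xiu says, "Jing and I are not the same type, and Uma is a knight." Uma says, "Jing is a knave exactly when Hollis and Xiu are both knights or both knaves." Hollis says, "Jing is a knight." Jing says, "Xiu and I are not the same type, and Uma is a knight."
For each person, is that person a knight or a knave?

Xiu is a knave, Uma is a knight, Hollis is a knave, and Jing is a knave.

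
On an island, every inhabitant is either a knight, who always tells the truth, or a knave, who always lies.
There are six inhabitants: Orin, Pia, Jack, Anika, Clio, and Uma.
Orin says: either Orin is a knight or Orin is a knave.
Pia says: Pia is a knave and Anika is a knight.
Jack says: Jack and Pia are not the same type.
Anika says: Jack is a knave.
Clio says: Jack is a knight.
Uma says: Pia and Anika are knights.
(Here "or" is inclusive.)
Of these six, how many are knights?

3

The unique consistent assignment is Orin=knight, Pia=knave, Jack=knight, Anika=knave, Clio=knight, Uma=knave.
That has 3 knights.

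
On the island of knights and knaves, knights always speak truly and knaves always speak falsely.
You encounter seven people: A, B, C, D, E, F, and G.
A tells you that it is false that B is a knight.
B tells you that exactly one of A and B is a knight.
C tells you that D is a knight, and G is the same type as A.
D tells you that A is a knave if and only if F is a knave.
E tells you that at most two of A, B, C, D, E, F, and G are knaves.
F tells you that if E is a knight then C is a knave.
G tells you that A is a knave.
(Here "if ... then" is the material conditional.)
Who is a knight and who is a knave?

A is a knave, B is a knight, C is a knave, D is a knave, E is a knave, F is a knight, and G is a knight.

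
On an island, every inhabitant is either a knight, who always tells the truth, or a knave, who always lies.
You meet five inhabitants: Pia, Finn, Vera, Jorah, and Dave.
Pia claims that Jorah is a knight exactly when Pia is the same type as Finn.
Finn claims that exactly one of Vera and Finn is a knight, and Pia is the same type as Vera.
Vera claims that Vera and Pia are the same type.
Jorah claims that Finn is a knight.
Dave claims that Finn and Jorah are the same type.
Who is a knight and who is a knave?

Pia is a knight; "Jorah is a knight exactly when Pia is the same type as Finn" is true, as required.
Finn is a knave, and the claim "exactly one of Vera and Finn is a knight, and Pia is the same type as Vera" is indeed false.
Vera is a knave, and the claim "Vera and Pia are the same type" is indeed false.
Jorah (knave): "Finn is a knight" — false. ✓
Dave is a knight, so "Finn and Jorah are the same type" must be true — and it is.

Pia is a knight, Finn is a knave, Vera is a knave, Jorah is a knave, and Dave is a knight.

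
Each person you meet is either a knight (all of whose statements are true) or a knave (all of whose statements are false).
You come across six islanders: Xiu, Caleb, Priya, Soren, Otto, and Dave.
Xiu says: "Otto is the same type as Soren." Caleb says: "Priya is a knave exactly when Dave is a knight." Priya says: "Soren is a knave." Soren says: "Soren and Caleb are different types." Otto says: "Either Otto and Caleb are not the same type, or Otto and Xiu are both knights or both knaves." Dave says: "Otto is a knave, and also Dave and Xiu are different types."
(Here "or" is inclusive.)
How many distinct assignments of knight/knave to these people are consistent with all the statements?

1

Consistent assignments:
  Xiu=knight, Caleb=knave, Priya=knave, Soren=knight, Otto=knight, Dave=knave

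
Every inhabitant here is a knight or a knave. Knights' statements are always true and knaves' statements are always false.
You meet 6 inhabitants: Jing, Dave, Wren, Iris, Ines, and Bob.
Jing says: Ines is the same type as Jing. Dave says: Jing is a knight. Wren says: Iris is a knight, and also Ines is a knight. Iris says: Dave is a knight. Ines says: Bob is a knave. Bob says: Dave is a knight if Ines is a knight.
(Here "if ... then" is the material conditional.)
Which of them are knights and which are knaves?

Jing is a knave, so "Ines is the same type as Jing" must be false — and it is.
Dave (knave): "Jing is a knight" — false. ✓
Since Wren is a knave, "Iris is a knight, and also Ines is a knight" needs to be false, which holds.
Iris is a knave, and the claim "Dave is a knight" is indeed false.
Ines is a knight, so "Bob is a knave" must be true — and it is.
Since Bob is a knave, "Dave is a knight if Ines is a knight" needs to be false, which holds.

Jing is a knave, Dave is a knave, Wren is a knave, Iris is a knave, Ines is a knight, and Bob is a knave.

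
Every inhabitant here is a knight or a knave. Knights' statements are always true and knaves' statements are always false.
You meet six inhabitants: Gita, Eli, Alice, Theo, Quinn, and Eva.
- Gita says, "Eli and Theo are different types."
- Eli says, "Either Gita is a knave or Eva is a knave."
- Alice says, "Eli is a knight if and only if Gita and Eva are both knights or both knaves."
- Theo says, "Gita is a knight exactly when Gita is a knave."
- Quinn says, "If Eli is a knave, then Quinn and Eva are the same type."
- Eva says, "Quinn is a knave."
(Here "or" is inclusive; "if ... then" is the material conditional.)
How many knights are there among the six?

3

The unique consistent assignment is Gita=knight, Eli=knight, Alice=knave, Theo=knave, Quinn=knight, Eva=knave.
That has 3 knights.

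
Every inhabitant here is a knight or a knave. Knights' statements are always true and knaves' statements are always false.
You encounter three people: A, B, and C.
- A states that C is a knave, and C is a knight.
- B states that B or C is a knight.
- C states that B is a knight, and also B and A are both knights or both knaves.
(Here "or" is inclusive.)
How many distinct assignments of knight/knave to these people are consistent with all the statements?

2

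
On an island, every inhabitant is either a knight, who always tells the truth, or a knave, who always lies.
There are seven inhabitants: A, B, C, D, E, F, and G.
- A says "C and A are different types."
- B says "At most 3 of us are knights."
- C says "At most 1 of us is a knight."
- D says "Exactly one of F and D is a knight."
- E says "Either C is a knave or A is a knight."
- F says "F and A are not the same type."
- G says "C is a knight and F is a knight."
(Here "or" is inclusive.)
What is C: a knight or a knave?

Consistent assignments: {A=knave, B=knight, C=knave, D=knight, E=knight, F=knave, G=knave}; {A=knave, B=knight, C=knave, D=knave, E=knight, F=knave, G=knave}
In every consistent assignment, C is a knave.

C is a knave.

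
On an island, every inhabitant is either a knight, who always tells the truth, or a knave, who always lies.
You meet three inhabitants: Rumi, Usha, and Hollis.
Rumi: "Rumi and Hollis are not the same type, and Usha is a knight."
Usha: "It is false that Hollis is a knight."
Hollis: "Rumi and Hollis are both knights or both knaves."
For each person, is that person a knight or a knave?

Rumi is a knight, Usha is a knight, and Hollis is a knave.

Rumi is a knight, and the claim "Rumi and Hollis are not the same type, and Usha is a knight" is indeed True.
Usha is a knight, so "it is false that Hollis is a knight" must be True — and it is.
Hollis (knave): "Rumi and Hollis are both knights or both knaves" — False. ✓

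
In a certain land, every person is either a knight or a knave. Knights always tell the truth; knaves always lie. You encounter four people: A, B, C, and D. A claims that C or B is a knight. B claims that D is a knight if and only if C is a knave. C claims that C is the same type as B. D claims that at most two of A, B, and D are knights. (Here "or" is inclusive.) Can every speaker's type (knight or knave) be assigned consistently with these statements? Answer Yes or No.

No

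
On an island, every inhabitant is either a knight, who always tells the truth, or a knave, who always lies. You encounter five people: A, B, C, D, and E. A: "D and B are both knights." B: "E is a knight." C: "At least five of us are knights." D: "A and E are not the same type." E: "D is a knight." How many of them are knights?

The unique consistent assignment is A=knave, B=knave, C=knave, D=knave, E=knave.
That has 0 knights.

0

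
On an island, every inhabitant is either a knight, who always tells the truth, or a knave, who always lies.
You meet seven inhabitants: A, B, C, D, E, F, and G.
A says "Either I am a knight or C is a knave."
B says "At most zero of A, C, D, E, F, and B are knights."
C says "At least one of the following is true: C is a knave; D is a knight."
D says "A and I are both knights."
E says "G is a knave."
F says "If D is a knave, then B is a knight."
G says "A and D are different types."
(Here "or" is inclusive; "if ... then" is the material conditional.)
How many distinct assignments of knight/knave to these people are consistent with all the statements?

1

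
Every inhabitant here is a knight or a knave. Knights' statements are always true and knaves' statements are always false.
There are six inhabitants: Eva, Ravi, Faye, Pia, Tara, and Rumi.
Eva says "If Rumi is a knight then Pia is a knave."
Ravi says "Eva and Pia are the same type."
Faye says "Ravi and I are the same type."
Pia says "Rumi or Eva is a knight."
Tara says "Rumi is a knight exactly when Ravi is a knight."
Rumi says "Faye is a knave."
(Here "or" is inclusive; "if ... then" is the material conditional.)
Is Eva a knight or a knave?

Eva is a knight.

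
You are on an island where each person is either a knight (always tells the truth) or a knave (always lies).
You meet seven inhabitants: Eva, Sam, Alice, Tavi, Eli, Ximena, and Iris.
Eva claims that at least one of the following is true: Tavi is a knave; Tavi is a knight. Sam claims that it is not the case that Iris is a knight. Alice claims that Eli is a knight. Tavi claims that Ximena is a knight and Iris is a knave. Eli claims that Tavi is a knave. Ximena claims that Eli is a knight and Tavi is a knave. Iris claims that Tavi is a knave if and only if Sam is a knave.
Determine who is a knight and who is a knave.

Knights: Eva, Alice, Eli, Ximena, and Iris. Knaves: Sam and Tavi.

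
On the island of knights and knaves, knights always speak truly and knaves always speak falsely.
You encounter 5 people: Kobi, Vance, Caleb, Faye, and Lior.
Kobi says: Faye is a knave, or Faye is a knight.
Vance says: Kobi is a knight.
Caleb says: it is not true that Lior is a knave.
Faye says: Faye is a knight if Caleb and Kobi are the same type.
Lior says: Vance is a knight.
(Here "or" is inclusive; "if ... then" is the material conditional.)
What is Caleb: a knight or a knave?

Caleb is a knight.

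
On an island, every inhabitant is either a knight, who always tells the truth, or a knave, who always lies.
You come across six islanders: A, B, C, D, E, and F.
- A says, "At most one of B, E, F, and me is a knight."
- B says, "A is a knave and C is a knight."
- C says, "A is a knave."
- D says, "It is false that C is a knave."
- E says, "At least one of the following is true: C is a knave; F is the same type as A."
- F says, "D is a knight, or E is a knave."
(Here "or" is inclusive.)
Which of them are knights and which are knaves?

A is a knave, B is a knight, C is a knight, D is a knight, E is a knave, and F is a knight.

A is a knave, so "at most one of B, E, F, and me is a knight" must be false — and it is.
B is a knight, and the claim "A is a knave and C is a knight" is indeed true.
C (knight): "A is a knave" — true. ✓
Since D is a knight, "it is false that C is a knave" needs to be true, which holds.
E (knave): "at least one of the following is true: C is a knave; F is the same type as A" — false. ✓
F is a knight, and the claim "D is a knight, or E is a knave" is indeed true.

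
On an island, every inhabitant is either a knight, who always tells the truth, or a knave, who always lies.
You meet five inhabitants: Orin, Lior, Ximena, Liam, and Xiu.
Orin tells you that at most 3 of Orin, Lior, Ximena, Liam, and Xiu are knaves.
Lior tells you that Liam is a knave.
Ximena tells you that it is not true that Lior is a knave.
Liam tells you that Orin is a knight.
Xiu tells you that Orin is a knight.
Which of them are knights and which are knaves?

Knights: Orin, Liam, and Xiu. Knaves: Lior and Ximena.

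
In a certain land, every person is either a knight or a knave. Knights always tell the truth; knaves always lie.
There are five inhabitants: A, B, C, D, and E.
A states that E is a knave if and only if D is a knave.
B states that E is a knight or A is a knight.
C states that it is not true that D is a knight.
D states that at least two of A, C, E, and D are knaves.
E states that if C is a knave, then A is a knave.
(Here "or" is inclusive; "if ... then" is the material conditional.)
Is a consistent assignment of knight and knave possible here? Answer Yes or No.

No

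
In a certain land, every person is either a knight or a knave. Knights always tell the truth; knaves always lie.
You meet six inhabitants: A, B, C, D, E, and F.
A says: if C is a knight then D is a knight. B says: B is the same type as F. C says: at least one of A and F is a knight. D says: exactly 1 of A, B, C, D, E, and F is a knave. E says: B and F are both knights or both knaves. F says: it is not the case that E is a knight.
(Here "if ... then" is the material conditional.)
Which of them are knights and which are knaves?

A is a knave, B is a knave, C is a knight, D is a knave, E is a knave, and F is a knight.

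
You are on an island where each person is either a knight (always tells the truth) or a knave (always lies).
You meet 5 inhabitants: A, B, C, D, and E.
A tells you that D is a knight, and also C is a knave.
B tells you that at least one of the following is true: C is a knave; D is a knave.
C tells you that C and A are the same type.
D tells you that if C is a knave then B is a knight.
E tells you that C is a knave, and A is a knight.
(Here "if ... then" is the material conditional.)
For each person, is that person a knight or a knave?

A is a knight, B is a knight, C is a knave, D is a knight, and E is a knight.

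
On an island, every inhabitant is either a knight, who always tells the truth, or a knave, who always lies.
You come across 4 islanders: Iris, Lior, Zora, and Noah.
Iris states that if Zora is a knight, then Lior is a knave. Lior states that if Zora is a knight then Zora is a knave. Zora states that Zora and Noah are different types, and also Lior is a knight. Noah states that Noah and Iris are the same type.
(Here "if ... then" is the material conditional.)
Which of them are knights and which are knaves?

Suppose Iris is a knave. Then Iris's statement "if Zora is a knight, then Lior is a knave" would have to be false. Checking the 8 ways to assign the others, none is consistent with every speaker.
(For instance, with Lior=knight, Zora=knave, Noah=knave, Iris's claim "if Zora is a knight, then Lior is a knave" comes out true where it would need to be false.)
So Iris must be a knight, making "if Zora is a knight, then Lior is a knave" true. Taking Iris=knight, Lior=knight, Zora=knave, Noah=knave, each remaining statement checks out:
  Lior (knight): "if Zora is a knight then Zora is a knave" — true. ✓
  Zora (knave): "Zora and Noah are different types, and also Lior is a knight" — false. ✓
  Noah (knave): "Noah and Iris are the same type" — false. ✓
This is the unique consistent assignment.

Knights: Iris and Lior. Knaves: Zora and Noah.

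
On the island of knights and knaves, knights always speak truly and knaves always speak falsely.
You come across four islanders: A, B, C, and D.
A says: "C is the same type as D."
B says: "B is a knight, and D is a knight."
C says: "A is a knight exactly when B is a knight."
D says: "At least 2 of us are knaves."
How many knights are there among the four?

The unique consistent assignment is A=knave, B=knight, C=knave, D=knight.
That has 2 knights.

2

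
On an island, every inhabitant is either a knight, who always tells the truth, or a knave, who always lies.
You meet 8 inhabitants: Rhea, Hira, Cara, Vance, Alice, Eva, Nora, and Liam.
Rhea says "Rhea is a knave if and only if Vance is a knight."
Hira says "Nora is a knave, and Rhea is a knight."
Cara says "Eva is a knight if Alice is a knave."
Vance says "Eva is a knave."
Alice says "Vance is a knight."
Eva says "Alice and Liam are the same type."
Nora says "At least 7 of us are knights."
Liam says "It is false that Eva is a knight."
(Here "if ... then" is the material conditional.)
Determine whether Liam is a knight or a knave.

Liam is a knave.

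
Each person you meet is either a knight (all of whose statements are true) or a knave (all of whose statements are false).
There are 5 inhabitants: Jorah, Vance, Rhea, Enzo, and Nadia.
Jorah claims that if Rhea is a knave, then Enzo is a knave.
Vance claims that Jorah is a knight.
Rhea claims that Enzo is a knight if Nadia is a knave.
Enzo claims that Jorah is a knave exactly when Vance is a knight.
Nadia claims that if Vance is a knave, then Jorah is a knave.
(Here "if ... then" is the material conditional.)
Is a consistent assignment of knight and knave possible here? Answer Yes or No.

One consistent assignment: Jorah=knight, Vance=knight, Rhea=knight, Enzo=knave, Nadia=knight.

Yes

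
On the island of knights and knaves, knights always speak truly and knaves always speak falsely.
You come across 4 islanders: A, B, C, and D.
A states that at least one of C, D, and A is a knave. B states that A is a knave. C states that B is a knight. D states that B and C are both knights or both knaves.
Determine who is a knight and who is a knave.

A is a knight, so "at least one of C, D, and A is a knave" must be True — and it is.
Since B is a knave, "A is a knave" needs to be False, which holds.
Since C is a knave, "B is a knight" needs to be False, which holds.
Since D is a knight, "B and C are both knights or both knaves" needs to be True, which holds.

A is a knight, B is a knave, C is a knave, and D is a knight.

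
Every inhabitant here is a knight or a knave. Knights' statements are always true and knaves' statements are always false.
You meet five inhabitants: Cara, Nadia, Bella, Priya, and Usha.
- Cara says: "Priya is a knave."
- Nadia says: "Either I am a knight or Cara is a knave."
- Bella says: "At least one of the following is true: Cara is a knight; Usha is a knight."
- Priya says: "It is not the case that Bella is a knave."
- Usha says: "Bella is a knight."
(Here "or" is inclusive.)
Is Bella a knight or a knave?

Bella is a knight.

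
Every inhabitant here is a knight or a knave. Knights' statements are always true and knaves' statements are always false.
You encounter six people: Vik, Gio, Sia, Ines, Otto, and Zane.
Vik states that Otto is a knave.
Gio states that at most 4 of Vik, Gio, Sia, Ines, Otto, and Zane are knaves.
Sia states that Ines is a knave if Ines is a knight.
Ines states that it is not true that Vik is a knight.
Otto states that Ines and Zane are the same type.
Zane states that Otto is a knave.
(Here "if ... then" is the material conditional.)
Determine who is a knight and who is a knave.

Knights: Vik, Gio, Sia, and Zane. Knaves: Ines and Otto.

Since Vik is a knight, "Otto is a knave" needs to be True, which holds.
Since Gio is a knight, "at most 4 of Vik, Gio, Sia, Ines, Otto, and Zane are knaves" needs to be True, which holds.
As a knight, Sia's statement "Ines is a knave if Ines is a knight" should be True; it is.
Ines is a knave; "it is not true that Vik is a knight" is False, as required.
Otto is a knave; "Ines and Zane are the same type" is False, as required.
Zane is a knight; "Otto is a knave" is True, as required.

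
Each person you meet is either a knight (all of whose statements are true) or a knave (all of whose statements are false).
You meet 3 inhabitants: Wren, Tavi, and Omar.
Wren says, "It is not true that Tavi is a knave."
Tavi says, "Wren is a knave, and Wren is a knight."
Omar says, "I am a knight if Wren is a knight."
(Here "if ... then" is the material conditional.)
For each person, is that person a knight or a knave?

Suppose Wren is a knight. Then Wren's statement "it is not true that Tavi is a knave" would have to be true. Checking the 4 ways to assign the others, none is consistent with every speaker.
(For instance, with Tavi=knave, Omar=knight, Wren's claim "it is not true that Tavi is a knave" comes out false where it would need to be true.)
So Wren must be a knave, making "it is not true that Tavi is a knave" false. Taking Wren=knave, Tavi=knave, Omar=knight, each remaining statement checks out:
  Tavi (knave): "Wren is a knave, and Wren is a knight" — false. ✓
  Omar (knight): "I am a knight if Wren is a knight" — true. ✓
This is the unique consistent assignment.

Wren is a knave, Tavi is a knave, and Omar is a knight.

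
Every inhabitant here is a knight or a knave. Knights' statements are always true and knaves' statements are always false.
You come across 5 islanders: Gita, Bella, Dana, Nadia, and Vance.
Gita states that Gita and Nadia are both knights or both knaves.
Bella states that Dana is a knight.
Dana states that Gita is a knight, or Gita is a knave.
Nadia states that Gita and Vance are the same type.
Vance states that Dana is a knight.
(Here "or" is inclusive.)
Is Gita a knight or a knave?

Gita is a knight.

Consistent assignments: {Gita=knight, Bella=knight, Dana=knight, Nadia=knight, Vance=knight}
In every consistent assignment, Gita is a knight.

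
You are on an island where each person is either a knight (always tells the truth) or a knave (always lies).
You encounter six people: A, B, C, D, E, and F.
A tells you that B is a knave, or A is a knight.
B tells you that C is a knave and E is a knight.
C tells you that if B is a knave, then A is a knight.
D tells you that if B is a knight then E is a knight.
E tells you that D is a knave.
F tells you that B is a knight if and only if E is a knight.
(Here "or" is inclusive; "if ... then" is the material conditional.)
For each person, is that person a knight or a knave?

Since A is a knight, "B is a knave, or A is a knight" needs to be True, which holds.
B is a knave, so "C is a knave and E is a knight" must be False — and it is.
C is a knight; "if B is a knave, then A is a knight" is True, as required.
D is a knight, and the claim "if B is a knight then E is a knight" is indeed True.
As a knave, E's statement "D is a knave" should be False; it is.
F is a knight, so "B is a knight if and only if E is a knight" must be True — and it is.

Knights: A, C, D, and F. Knaves: B and E.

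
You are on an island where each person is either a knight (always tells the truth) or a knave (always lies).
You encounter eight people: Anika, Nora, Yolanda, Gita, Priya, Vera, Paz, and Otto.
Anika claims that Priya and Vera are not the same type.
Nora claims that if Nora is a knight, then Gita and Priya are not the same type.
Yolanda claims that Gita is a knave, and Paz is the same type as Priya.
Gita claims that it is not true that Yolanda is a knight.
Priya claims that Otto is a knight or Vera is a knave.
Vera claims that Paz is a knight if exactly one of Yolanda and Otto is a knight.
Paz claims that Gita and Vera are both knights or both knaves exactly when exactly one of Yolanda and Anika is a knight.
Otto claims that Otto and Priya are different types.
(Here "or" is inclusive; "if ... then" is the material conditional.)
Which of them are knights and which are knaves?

Anika is a knight, so "Priya and Vera are not the same type" must be True — and it is.
Nora is a knight, and the claim "if Nora is a knight, then Gita and Priya are not the same type" is indeed True.
Yolanda is a knave; "Gita is a knave, and Paz is the same type as Priya" is false, as required.
Gita (knight): "it is not true that Yolanda is a knight" — True. ✓
As a knave, Priya's statement "Otto is a knight or Vera is a knave" should be false; it is.
As a knight, Vera's statement "Paz is a knight if exactly one of Yolanda and Otto is a knight" should be True; it is.
Paz is a knight, and the claim "Gita and Vera are both knights or both knaves exactly when exactly one of Yolanda and Anika is a knight" is indeed True.
Otto is a knave, so "Otto and Priya are different types" must be false — and it is.

Anika is a knight, Nora is a knight, Yolanda is a knave, Gita is a knight, Priya is a knave, Vera is a knight, Paz is a knight, and Otto is a knave.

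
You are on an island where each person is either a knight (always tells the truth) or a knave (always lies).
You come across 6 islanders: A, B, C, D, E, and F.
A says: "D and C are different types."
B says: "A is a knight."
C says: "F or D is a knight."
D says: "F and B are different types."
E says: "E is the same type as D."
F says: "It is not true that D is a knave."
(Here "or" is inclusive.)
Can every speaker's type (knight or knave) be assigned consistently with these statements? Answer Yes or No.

Yes

One consistent assignment: A=knave, B=knave, C=knight, D=knight, E=knight, F=knight.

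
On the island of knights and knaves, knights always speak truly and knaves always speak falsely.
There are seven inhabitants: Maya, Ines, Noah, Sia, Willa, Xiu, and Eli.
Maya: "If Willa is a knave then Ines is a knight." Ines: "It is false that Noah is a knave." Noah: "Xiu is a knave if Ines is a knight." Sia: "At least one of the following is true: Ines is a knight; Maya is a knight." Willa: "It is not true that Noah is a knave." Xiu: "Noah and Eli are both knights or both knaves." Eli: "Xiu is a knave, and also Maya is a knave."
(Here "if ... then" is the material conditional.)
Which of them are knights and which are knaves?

Since Maya is a knight, "if Willa is a knave then Ines is a knight" needs to be True, which holds.
Ines (knight): "it is false that Noah is a knave" — True. ✓
Noah (knight): "Xiu is a knave if Ines is a knight" — True. ✓
Sia is a knight, so "at least one of the following is true: Ines is a knight; Maya is a knight" must be True — and it is.
Willa (knight): "it is not true that Noah is a knave" — True. ✓
Xiu is a knave, and the claim "Noah and Eli are both knights or both knaves" is indeed False.
Eli is a knave; "Xiu is a knave, and also Maya is a knave" is False, as required.

Knights: Maya, Ines, Noah, Sia, and Willa. Knaves: Xiu and Eli.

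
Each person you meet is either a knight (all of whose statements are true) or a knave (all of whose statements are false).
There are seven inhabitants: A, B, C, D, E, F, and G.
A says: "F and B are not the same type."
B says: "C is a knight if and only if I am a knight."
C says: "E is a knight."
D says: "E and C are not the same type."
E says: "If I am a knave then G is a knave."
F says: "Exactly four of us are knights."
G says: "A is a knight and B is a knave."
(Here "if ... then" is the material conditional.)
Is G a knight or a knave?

Consistent assignments: {A=knave, B=knight, C=knight, D=knave, E=knight, F=knight, G=knave}; {A=knave, B=knave, C=knight, D=knave, E=knight, F=knave, G=knave}
In every consistent assignment, G is a knave.

G is a knave.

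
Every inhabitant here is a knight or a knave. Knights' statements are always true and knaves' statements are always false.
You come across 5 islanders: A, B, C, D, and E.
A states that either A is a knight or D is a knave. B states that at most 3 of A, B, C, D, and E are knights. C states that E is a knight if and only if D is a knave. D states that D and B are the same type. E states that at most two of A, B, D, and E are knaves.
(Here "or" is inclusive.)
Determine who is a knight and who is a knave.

Suppose A is a knight. Then A's statement "either A is a knight or D is a knave" would have to be true. Checking the 16 ways to assign the others, none is consistent with every speaker.
(For instance, with B=knight, C=knave, D=knight, E=knight, B's claim "at most 3 of A, B, C, D, and E are knights" comes out false where it would need to be true.)
So A must be a knave, making "either A is a knight or D is a knave" false. Taking A=knave, B=knight, C=knave, D=knight, E=knight, each remaining statement checks out:
  B (knight): "at most 3 of A, B, C, D, and E are knights" — true. ✓
  C (knave): "E is a knight if and only if D is a knave" — false. ✓
  D (knight): "D and B are the same type" — true. ✓
  E (knight): "at most two of A, B, D, and E are knaves" — true. ✓
This is the unique consistent assignment.

A is a knave, B is a knight, C is a knave, D is a knight, and E is a knight.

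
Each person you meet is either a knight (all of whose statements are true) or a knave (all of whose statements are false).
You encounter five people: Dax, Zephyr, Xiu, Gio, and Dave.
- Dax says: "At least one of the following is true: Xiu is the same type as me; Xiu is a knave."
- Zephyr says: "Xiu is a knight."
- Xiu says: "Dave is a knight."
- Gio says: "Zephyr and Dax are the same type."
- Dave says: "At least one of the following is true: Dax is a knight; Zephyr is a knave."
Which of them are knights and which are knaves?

Dax is a knight, Zephyr is a knight, Xiu is a knight, Gio is a knight, and Dave is a knight.

Dax is a knight, and the claim "at least one of the following is true: Xiu is the same type as me; Xiu is a knave" is indeed true.
As a knight, Zephyr's statement "Xiu is a knight" should be true; it is.
Since Xiu is a knight, "Dave is a knight" needs to be true, which holds.
Since Gio is a knight, "Zephyr and Dax are the same type" needs to be true, which holds.
Dave (knight): "at least one of the following is true: Dax is a knight; Zephyr is a knave" — true. ✓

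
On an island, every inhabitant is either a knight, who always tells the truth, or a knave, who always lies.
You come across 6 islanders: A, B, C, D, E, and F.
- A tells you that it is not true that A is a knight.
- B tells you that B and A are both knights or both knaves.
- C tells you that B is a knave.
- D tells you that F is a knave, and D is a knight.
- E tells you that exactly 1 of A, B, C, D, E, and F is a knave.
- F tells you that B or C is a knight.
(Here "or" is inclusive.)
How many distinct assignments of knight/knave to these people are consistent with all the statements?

0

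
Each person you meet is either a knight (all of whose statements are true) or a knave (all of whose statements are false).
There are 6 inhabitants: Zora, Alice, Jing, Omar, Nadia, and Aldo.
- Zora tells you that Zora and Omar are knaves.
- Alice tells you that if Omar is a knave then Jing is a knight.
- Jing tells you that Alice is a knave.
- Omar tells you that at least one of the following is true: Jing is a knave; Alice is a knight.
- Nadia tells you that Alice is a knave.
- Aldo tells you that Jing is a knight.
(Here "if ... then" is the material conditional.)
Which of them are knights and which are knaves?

Zora is a knave, Alice is a knight, Jing is a knave, Omar is a knight, Nadia is a knave, and Aldo is a knave.

Zora is a knave, and the claim "Zora and Omar are knaves" is indeed False.
Since Alice is a knight, "if Omar is a knave then Jing is a knight" needs to be True, which holds.
Jing is a knave, so "Alice is a knave" must be False — and it is.
Omar is a knight; "at least one of the following is true: Jing is a knave; Alice is a knight" is True, as required.
Nadia is a knave, so "Alice is a knave" must be False — and it is.
Aldo is a knave, so "Jing is a knight" must be False — and it is.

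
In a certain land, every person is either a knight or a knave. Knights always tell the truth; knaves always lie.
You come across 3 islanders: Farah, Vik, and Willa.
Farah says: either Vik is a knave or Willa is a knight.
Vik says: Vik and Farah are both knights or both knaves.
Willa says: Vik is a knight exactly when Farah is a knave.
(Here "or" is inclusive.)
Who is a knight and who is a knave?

Since Farah is a knight, "either Vik is a knave or Willa is a knight" needs to be true, which holds.
Vik (knave): "Vik and Farah are both knights or both knaves" — false. ✓
As a knight, Willa's statement "Vik is a knight exactly when Farah is a knave" should be true; it is.

Farah is a knight, Vik is a knave, and Willa is a knight.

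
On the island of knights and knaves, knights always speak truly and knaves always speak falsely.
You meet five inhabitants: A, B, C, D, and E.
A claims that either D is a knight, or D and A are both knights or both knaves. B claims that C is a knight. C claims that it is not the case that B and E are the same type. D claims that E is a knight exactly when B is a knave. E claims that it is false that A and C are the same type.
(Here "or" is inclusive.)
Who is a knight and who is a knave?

Since A is a knight, "either D is a knight, or D and A are both knights or both knaves" needs to be true, which holds.
B (knight): "C is a knight" — true. ✓
As a knight, C's statement "it is not the case that B and E are the same type" should be true; it is.
D is a knight, and the claim "E is a knight exactly when B is a knave" is indeed true.
E (knave): "it is false that A and C are the same type" — False. ✓

A is a knight, B is a knight, C is a knight, D is a knight, and E is a knave.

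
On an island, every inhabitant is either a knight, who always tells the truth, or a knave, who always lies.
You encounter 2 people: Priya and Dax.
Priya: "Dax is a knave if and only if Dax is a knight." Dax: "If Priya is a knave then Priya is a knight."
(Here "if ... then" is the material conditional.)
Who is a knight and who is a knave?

Suppose Priya is a knight. Then Priya's statement "Dax is a knave if and only if Dax is a knight" would have to be true. Checking the 2 ways to assign the others, none is consistent with every speaker.
(For instance, with Dax=knave, Priya's claim "Dax is a knave if and only if Dax is a knight" comes out false where it would need to be true.)
So Priya must be a knave, making "Dax is a knave if and only if Dax is a knight" false. Taking Priya=knave, Dax=knave, each remaining statement checks out:
  Dax (knave): "if Priya is a knave then Priya is a knight" — false. ✓
This is the unique consistent assignment.

Priya is a knave and Dax is a knave.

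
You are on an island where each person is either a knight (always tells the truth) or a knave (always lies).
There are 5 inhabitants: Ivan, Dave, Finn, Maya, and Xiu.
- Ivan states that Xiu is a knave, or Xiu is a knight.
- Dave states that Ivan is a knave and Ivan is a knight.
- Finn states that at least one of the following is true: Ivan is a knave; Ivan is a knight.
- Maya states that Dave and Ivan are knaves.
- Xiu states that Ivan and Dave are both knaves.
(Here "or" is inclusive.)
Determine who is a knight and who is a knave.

Ivan is a knight, Dave is a knave, Finn is a knight, Maya is a knave, and Xiu is a knave.

Ivan is a knight; "Xiu is a knave, or Xiu is a knight" is True, as required.
Dave is a knave; "Ivan is a knave and Ivan is a knight" is False, as required.
Finn is a knight, and the claim "at least one of the following is true: Ivan is a knave; Ivan is a knight" is indeed True.
Maya is a knave; "Dave and Ivan are knaves" is False, as required.
Xiu (knave): "Ivan and Dave are both knaves" — False. ✓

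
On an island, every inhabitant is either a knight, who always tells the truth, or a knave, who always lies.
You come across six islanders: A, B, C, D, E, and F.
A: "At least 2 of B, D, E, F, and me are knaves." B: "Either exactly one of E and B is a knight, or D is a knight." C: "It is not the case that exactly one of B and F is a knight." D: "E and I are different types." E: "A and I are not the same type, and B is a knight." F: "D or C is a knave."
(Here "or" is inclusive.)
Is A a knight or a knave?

A is a knight.

Consistent assignments: {A=knight, B=knave, C=knave, D=knave, E=knave, F=knight}
In every consistent assignment, A is a knight.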